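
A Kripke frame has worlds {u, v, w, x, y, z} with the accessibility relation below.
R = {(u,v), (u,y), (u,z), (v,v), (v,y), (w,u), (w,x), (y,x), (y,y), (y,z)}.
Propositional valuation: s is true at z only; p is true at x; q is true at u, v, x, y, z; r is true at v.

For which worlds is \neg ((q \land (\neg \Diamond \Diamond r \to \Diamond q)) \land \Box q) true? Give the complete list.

Let φ = \neg ((q \land (\neg \Diamond \Diamond r \to \Diamond q)) \land \Box q). Evaluate φ at each world:
  u (successors {v, y, z}): φ is false.
  v (successors {v, y}): φ is false.
  w (successors {u, x}): φ is true.
  x (successors ∅): φ is true.
  y (successors {x, y, z}): φ is false.
  z (successors ∅): φ is true.
For instance, at w:
  At w: (q \land (\neg \Diamond \Diamond r \to \Diamond q)) \land \Box q is false, so \neg ((q \land (\neg \Diamond \Diamond r \to \Diamond q)) \land \Box q) is true.
    At w: q \land (\neg \Diamond \Diamond r \to \Diamond q) is false, \Box q is true, so (q \land (\neg \Diamond \Diamond r \to \Diamond q)) \land \Box q is false.
      At w: q is false, \neg \Diamond \Diamond r \to \Diamond q is true, so q \land (\neg \Diamond \Diamond r \to \Diamond q) is false.
      At w: \Box q requires q at every successor {u, x}.
        At u: q is true.
        At x: q is true.
      So \Box q is true at w.
Satisfying worlds: {w, x, z}

w, x, z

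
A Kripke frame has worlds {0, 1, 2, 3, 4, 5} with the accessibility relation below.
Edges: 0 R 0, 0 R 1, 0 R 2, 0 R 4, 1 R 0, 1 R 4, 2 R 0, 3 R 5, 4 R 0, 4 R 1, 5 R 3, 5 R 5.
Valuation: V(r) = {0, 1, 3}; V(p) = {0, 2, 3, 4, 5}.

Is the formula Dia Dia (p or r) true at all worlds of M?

Recall that Dia ψ holds at a world iff ψ holds at some accessible world.
Let φ = Dia Dia (p or r). Evaluate φ at each world:
  0 (successors {0, 1, 2, 4}): φ is true.
  1 (successors {0, 4}): φ is true.
  2 (successors {0}): φ is true.
  3 (successors {5}): φ is true.
  4 (successors {0, 1}): φ is true.
  5 (successors {3, 5}): φ is true.
For instance, at 4:
  At 4: Dia Dia (p or r) requires Dia (p or r) at some successor in {0, 1}.
    Dia (p or r) holds at 0, so Dia Dia (p or r) is true at 4.
      At 0: Dia (p or r) requires p or r at some successor in {0, 1, 2, 4}.
        p or r holds at 0, so Dia (p or r) is true at 0.

Yes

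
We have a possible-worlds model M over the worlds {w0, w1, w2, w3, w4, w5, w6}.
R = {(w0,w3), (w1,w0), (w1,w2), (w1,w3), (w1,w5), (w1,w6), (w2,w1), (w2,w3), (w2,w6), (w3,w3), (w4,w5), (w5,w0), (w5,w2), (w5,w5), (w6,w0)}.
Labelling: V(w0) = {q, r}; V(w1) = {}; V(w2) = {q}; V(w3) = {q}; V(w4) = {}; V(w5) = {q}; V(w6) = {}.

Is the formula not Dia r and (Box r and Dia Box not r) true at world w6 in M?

No

Recall that Box ψ holds at a world iff ψ holds at every accessible world, and Dia ψ holds iff ψ holds at some accessible world.
At w6: not Dia r is false, Box r and Dia Box not r is true, so not Dia r and (Box r and Dia Box not r) is false.
  At w6: Dia r is true, so not Dia r is false.
    At w6: Dia r requires r at some successor in {w0}.
      r holds at w0, so Dia r is true at w6.
  At w6: Box r is true, Dia Box not r is true, so Box r and Dia Box not r is true.
    At w6: Box r requires r at every successor {w0}.
      At w0: r is true.
    So Box r is true at w6.
    At w6: Dia Box not r requires Box not r at some successor in {w0}.
      Box not r holds at w0, so Dia Box not r is true at w6.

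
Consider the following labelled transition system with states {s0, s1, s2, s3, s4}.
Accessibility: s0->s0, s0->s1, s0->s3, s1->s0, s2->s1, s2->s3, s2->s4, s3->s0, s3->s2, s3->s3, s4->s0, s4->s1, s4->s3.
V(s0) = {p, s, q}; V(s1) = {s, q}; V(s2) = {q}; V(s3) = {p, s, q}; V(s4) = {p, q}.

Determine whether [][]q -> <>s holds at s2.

Yes

At s2: [][]q is true, <>s is true, so [][]q -> <>s is true.
  At s2: [][]q requires []q at every successor {s1, s3, s4}.
      At s1: []q requires q at every successor {s0}.
        At s0: q is true.
      So []q is true at s1.
      At s3: []q requires q at every successor {s0, s2, s3}.
        At s0: q is true.
        At s2: q is true.
        At s3: q is true.
      So []q is true at s3.
      At s4: []q requires q at every successor {s0, s1, s3}.
        At s0: q is true.
        At s1: q is true.
        At s3: q is true.
      So []q is true at s4.
  So [][]q is true at s2.
  At s2: <>s requires s at some successor in {s1, s3, s4}.
    s holds at s1, so <>s is true at s2.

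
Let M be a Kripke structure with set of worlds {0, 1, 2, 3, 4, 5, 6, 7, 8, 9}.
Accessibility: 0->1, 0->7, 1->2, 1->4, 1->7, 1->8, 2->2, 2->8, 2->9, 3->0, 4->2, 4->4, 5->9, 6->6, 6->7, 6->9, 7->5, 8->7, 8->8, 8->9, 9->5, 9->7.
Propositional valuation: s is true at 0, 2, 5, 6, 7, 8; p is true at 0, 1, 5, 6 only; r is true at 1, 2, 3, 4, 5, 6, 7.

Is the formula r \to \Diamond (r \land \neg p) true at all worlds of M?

No

Let φ = r \to \Diamond (r \land \neg p). Evaluate φ at each world:
  0 (successors {1, 7}): φ is true.
  1 (successors {2, 4, 7, 8}): φ is true.
  2 (successors {2, 8, 9}): φ is true.
  3 (successors {0}): φ is false.
  4 (successors {2, 4}): φ is true.
  5 (successors {9}): φ is false.
  6 (successors {6, 7, 9}): φ is true.
  7 (successors {5}): φ is false.
  8 (successors {7, 8, 9}): φ is true.
  9 (successors {5, 7}): φ is true.
Detail at 3 (counterexample):
  At 3: r is true, \Diamond (r \land \neg p) is false, so r \to \Diamond (r \land \neg p) is false.
    At 3: \Diamond (r \land \neg p) requires r \land \neg p at some successor in {0}.
      At 0: r \land \neg p is false.
    So \Diamond (r \land \neg p) is false at 3.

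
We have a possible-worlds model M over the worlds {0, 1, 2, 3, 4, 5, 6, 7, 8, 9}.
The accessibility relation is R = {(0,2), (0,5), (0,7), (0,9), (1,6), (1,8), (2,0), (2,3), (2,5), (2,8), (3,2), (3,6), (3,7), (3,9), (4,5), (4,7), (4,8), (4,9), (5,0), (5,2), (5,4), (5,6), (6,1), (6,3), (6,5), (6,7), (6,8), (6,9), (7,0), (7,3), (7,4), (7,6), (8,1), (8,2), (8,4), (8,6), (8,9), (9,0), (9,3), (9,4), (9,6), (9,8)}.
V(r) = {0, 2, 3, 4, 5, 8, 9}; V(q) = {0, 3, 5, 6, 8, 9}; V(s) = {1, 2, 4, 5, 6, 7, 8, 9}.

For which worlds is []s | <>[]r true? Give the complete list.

Recall that []ψ holds at a world iff ψ holds at every accessible world, and <>ψ holds iff ψ holds at some accessible world.
Let φ = []s | <>[]r. Evaluate φ at each world:
  0 (successors {2, 5, 7, 9}): φ is true.
  1 (successors {6, 8}): φ is true.
  2 (successors {0, 3, 5, 8}): φ is false.
  3 (successors {2, 6, 7, 9}): φ is true.
  4 (successors {5, 7, 8, 9}): φ is true.
  5 (successors {0, 2, 4, 6}): φ is true.
  6 (successors {1, 3, 5, 7, 8, 9}): φ is false.
  7 (successors {0, 3, 4, 6}): φ is false.
  8 (successors {1, 2, 4, 6, 9}): φ is true.
  9 (successors {0, 3, 4, 6, 8}): φ is false.
For instance, at 1:
  At 1: []s is true, <>[]r is false, so []s | <>[]r is true.
    At 1: []s requires s at every successor {6, 8}.
      At 6: s is true.
      At 8: s is true.
    So []s is true at 1.
    At 1: <>[]r requires []r at some successor in {6, 8}.
      At 6: []r is false.
      At 8: []r is false.
    So <>[]r is false at 1.
Satisfying worlds: {0, 1, 3, 4, 5, 8}

0, 1, 3, 4, 5, 8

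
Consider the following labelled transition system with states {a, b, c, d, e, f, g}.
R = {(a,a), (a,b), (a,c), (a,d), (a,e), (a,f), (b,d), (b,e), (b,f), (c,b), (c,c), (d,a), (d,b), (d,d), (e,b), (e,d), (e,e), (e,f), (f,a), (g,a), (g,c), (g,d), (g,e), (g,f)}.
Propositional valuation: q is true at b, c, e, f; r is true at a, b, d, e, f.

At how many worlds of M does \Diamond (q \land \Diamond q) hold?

6

Let φ = \Diamond (q \land \Diamond q). Evaluate φ at each world:
  a (successors {a, b, c, d, e, f}): φ is true.
  b (successors {d, e, f}): φ is true.
  c (successors {b, c}): φ is true.
  d (successors {a, b, d}): φ is true.
  e (successors {b, d, e, f}): φ is true.
  f (successors {a}): φ is false.
  g (successors {a, c, d, e, f}): φ is true.
For instance, at b:
  At b: \Diamond (q \land \Diamond q) requires q \land \Diamond q at some successor in {d, e, f}.
    q \land \Diamond q holds at e, so \Diamond (q \land \Diamond q) is true at b.
      At e: q is true, \Diamond q is true, so q \land \Diamond q is true.
Satisfying worlds: {a, b, c, d, e, g}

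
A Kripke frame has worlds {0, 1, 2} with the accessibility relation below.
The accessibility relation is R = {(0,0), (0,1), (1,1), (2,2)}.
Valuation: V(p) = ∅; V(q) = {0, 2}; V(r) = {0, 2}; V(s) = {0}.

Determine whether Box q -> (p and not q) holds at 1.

Yes

Recall that Box ψ holds at a world iff ψ holds at every accessible world, and Dia ψ holds iff ψ holds at some accessible world.
At 1: Box q is false, p and not q is false, so Box q -> (p and not q) is true.
  At 1: Box q requires q at every successor {1}.
    q fails at 1, so Box q is false at 1.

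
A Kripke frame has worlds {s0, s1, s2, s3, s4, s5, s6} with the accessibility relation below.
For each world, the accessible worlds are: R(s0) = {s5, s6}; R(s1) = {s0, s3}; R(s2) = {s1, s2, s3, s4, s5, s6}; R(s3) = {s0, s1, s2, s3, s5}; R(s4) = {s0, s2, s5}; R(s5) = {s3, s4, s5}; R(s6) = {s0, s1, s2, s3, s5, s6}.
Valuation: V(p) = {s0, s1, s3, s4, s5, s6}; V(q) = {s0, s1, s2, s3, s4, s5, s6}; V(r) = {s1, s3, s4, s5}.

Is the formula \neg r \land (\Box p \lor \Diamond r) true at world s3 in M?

At s3: \neg r is false, \Box p \lor \Diamond r is true, so \neg r \land (\Box p \lor \Diamond r) is false.
  At s3: \Box p is false, \Diamond r is true, so \Box p \lor \Diamond r is true.
    At s3: \Box p requires p at every successor {s0, s1, s2, s3, s5}.
      p fails at s2, so \Box p is false at s3.
    At s3: \Diamond r requires r at some successor in {s0, s1, s2, s3, s5}.
      r holds at s1, so \Diamond r is true at s3.

No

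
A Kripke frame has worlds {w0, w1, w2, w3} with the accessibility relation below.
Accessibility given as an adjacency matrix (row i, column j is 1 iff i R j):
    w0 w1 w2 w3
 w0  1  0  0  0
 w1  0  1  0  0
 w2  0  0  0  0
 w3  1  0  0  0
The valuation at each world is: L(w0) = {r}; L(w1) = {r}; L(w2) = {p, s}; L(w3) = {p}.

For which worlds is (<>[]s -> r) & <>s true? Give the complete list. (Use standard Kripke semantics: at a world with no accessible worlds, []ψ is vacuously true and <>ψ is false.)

none

Let φ = (<>[]s -> r) & <>s. Evaluate φ at each world:
  w0 (successors {w0}): φ is false.
  w1 (successors {w1}): φ is false.
  w2 (successors ∅): φ is false.
  w3 (successors {w0}): φ is false.
For instance, at w1:
  At w1: <>[]s -> r is true, <>s is false, so (<>[]s -> r) & <>s is false.
    At w1: <>[]s is false, r is true, so <>[]s -> r is true.
      At w1: <>[]s requires []s at some successor in {w1}.
        At w1: []s is false.
      So <>[]s is false at w1.
    At w1: <>s requires s at some successor in {w1}.
      At w1: s is false.
    So <>s is false at w1.
Satisfying worlds: none.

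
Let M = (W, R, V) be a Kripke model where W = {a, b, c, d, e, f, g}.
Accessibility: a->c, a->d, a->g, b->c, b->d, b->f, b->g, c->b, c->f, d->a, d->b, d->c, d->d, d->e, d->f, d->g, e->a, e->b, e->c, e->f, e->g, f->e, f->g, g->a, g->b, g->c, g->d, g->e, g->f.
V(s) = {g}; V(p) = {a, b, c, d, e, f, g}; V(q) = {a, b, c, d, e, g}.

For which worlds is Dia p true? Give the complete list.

Let φ = Dia p. Evaluate φ at each world:
  a (successors {c, d, g}): φ is true.
  b (successors {c, d, f, g}): φ is true.
  c (successors {b, f}): φ is true.
  d (successors {a, b, c, d, e, f, g}): φ is true.
  e (successors {a, b, c, f, g}): φ is true.
  f (successors {e, g}): φ is true.
  g (successors {a, b, c, d, e, f}): φ is true.
For instance, at e:
  At e: Dia p requires p at some successor in {a, b, c, f, g}.
    p holds at a, so Dia p is true at e.
Satisfying worlds: {a, b, c, d, e, f, g}

a, b, c, d, e, f, g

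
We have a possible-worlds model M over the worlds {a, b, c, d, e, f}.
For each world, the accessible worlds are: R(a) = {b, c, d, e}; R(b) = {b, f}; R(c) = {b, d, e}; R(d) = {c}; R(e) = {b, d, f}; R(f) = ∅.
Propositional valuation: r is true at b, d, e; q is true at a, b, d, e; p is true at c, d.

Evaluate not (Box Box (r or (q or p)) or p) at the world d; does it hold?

No

Recall that Box ψ holds at a world iff ψ holds at every accessible world, and Dia ψ holds iff ψ holds at some accessible world.
At d: Box Box (r or (q or p)) or p is true, so not (Box Box (r or (q or p)) or p) is false.
  At d: Box Box (r or (q or p)) is true, p is true, so Box Box (r or (q or p)) or p is true.
    At d: Box Box (r or (q or p)) requires Box (r or (q or p)) at every successor {c}.
      At c: Box (r or (q or p)) is true.
    So Box Box (r or (q or p)) is true at d.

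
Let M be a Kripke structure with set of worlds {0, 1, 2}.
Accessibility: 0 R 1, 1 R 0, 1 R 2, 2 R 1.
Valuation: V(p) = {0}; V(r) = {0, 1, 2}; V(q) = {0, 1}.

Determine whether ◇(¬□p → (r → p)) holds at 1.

Yes

At 1: ◇(¬□p → (r → p)) requires ¬□p → (r → p) at some successor in {0, 2}.
  ¬□p → (r → p) holds at 0, so ◇(¬□p → (r → p)) is true at 1.
    At 0: ¬□p is true, r → p is true, so ¬□p → (r → p) is true.
      At 0: □p is false, so ¬□p is true.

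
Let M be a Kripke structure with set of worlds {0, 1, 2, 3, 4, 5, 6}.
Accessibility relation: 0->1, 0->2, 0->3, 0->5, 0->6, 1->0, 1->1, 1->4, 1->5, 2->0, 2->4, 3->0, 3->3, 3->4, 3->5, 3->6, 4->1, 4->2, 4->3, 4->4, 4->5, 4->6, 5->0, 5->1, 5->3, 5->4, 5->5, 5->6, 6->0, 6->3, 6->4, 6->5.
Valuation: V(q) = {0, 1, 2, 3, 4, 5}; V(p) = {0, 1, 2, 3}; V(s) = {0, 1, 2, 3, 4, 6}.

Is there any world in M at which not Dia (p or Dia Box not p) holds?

No

Let φ = not Dia (p or Dia Box not p). Evaluate φ at each world:
  0 (successors {1, 2, 3, 5, 6}): φ is false.
  1 (successors {0, 1, 4, 5}): φ is false.
  2 (successors {0, 4}): φ is false.
  3 (successors {0, 3, 4, 5, 6}): φ is false.
  4 (successors {1, 2, 3, 4, 5, 6}): φ is false.
  5 (successors {0, 1, 3, 4, 5, 6}): φ is false.
  6 (successors {0, 3, 4, 5}): φ is false.
For instance, at 0:
  At 0: Dia (p or Dia Box not p) is true, so not Dia (p or Dia Box not p) is false.
    At 0: Dia (p or Dia Box not p) requires p or Dia Box not p at some successor in {1, 2, 3, 5, 6}.
      p or Dia Box not p holds at 1, so Dia (p or Dia Box not p) is true at 0.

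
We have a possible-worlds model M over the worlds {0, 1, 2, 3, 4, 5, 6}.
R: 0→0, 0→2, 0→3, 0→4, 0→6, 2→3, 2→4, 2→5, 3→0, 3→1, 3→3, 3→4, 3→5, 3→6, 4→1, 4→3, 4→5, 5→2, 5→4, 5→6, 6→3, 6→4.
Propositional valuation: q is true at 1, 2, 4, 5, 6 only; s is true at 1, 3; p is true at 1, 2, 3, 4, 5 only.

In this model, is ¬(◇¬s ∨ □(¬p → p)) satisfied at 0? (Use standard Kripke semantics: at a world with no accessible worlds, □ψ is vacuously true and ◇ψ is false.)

At 0: ◇¬s ∨ □(¬p → p) is true, so ¬(◇¬s ∨ □(¬p → p)) is false.
  At 0: ◇¬s is true, □(¬p → p) is false, so ◇¬s ∨ □(¬p → p) is true.
    At 0: ◇¬s requires ¬s at some successor in {0, 2, 3, 4, 6}.
      ¬s holds at 0, so ◇¬s is true at 0.
    At 0: □(¬p → p) requires ¬p → p at every successor {0, 2, 3, 4, 6}.
      ¬p → p fails at 0, so □(¬p → p) is false at 0.

No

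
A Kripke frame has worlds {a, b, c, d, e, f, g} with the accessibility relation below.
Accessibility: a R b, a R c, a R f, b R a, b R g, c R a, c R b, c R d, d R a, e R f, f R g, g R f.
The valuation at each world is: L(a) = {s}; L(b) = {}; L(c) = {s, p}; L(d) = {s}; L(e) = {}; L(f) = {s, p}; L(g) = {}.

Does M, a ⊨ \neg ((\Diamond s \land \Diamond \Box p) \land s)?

At a: (\Diamond s \land \Diamond \Box p) \land s is false, so \neg ((\Diamond s \land \Diamond \Box p) \land s) is true.
  At a: \Diamond s \land \Diamond \Box p is false, s is true, so (\Diamond s \land \Diamond \Box p) \land s is false.
    At a: \Diamond s is true, \Diamond \Box p is false, so \Diamond s \land \Diamond \Box p is false.
      At a: \Diamond s requires s at some successor in {b, c, f}.
        s holds at c, so \Diamond s is true at a.
      At a: \Diamond \Box p requires \Box p at some successor in {b, c, f}.
        At b: \Box p is false.
        At c: \Box p is false.
        At f: \Box p is false.
      So \Diamond \Box p is false at a.

Yes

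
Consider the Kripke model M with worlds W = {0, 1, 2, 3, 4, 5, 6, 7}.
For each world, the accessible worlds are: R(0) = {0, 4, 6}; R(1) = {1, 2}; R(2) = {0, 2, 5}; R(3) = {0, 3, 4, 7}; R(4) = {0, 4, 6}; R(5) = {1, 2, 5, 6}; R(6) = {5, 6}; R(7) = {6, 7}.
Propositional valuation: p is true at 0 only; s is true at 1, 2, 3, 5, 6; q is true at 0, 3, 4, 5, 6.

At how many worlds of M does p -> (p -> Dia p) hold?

8

Let φ = p -> (p -> Dia p). Evaluate φ at each world:
  0 (successors {0, 4, 6}): φ is true.
  1 (successors {1, 2}): φ is true.
  2 (successors {0, 2, 5}): φ is true.
  3 (successors {0, 3, 4, 7}): φ is true.
  4 (successors {0, 4, 6}): φ is true.
  5 (successors {1, 2, 5, 6}): φ is true.
  6 (successors {5, 6}): φ is true.
  7 (successors {6, 7}): φ is true.
For instance, at 3:
  At 3: p is false, p -> Dia p is true, so p -> (p -> Dia p) is true.
    At 3: p is false, Dia p is true, so p -> Dia p is true.
      At 3: Dia p requires p at some successor in {0, 3, 4, 7}.
        p holds at 0, so Dia p is true at 3.
Satisfying worlds: {0, 1, 2, 3, 4, 5, 6, 7}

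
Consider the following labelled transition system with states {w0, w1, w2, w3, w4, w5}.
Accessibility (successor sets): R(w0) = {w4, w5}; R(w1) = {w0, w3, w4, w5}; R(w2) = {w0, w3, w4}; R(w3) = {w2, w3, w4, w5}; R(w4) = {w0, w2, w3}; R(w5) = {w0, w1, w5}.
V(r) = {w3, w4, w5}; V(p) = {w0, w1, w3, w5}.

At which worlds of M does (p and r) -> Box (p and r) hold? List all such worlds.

Let φ = (p and r) -> Box (p and r). Evaluate φ at each world:
  w0 (successors {w4, w5}): φ is true.
  w1 (successors {w0, w3, w4, w5}): φ is true.
  w2 (successors {w0, w3, w4}): φ is true.
  w3 (successors {w2, w3, w4, w5}): φ is false.
  w4 (successors {w0, w2, w3}): φ is true.
  w5 (successors {w0, w1, w5}): φ is false.
For instance, at w1:
  At w1: p and r is false, Box (p and r) is false, so (p and r) -> Box (p and r) is true.
    At w1: Box (p and r) requires p and r at every successor {w0, w3, w4, w5}.
      p and r fails at w0, so Box (p and r) is false at w1.
Satisfying worlds: {w0, w1, w2, w4}

w0, w1, w2, w4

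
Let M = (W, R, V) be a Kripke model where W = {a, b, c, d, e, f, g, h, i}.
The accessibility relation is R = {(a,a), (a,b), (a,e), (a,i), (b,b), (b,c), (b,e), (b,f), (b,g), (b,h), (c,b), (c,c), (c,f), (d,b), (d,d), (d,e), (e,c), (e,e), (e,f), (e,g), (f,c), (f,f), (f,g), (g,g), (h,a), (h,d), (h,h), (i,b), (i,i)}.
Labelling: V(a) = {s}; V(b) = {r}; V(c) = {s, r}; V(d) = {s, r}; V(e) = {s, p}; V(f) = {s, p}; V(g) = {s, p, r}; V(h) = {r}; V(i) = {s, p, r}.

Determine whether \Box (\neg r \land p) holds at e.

Recall that \Box ψ holds at a world iff ψ holds at every accessible world, and \Diamond ψ holds iff ψ holds at some accessible world.
At e: \Box (\neg r \land p) requires \neg r \land p at every successor {c, e, f, g}.
  \neg r \land p fails at c, so \Box (\neg r \land p) is false at e.

No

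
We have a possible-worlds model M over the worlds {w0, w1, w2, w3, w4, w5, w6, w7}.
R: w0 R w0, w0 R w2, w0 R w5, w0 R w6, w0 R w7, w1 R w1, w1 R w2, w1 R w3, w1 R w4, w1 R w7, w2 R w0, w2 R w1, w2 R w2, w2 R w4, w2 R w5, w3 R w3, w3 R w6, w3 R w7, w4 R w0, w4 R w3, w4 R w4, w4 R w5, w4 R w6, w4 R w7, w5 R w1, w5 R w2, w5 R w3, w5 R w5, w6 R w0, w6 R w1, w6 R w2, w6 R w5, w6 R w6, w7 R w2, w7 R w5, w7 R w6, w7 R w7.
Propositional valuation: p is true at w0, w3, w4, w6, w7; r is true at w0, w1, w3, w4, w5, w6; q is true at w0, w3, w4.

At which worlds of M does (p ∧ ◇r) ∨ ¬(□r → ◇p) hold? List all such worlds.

w0, w3, w4, w6, w7

Recall that □ψ holds at a world iff ψ holds at every accessible world, and ◇ψ holds iff ψ holds at some accessible world.
Let φ = (p ∧ ◇r) ∨ ¬(□r → ◇p). Evaluate φ at each world:
  w0 (successors {w0, w2, w5, w6, w7}): φ is true.
  w1 (successors {w1, w2, w3, w4, w7}): φ is false.
  w2 (successors {w0, w1, w2, w4, w5}): φ is false.
  w3 (successors {w3, w6, w7}): φ is true.
  w4 (successors {w0, w3, w4, w5, w6, w7}): φ is true.
  w5 (successors {w1, w2, w3, w5}): φ is false.
  w6 (successors {w0, w1, w2, w5, w6}): φ is true.
  w7 (successors {w2, w5, w6, w7}): φ is true.
For instance, at w4:
  At w4: p ∧ ◇r is true, ¬(□r → ◇p) is false, so (p ∧ ◇r) ∨ ¬(□r → ◇p) is true.
    At w4: p is true, ◇r is true, so p ∧ ◇r is true.
      At w4: ◇r requires r at some successor in {w0, w3, w4, w5, w6, w7}.
        r holds at w0, so ◇r is true at w4.
    At w4: □r → ◇p is true, so ¬(□r → ◇p) is false.
      At w4: □r is false, ◇p is true, so □r → ◇p is true.
Satisfying worlds: {w0, w3, w4, w6, w7}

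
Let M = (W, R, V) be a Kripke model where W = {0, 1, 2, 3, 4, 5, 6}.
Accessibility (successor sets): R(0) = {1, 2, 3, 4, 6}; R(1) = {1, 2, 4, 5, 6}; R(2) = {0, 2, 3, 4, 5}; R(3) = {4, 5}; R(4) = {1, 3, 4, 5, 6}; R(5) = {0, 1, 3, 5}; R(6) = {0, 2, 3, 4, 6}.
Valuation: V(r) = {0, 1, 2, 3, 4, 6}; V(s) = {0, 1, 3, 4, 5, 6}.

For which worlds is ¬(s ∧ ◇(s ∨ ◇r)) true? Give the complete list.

2

Recall that ◇ψ holds at a world iff ψ holds at some accessible world.
Let φ = ¬(s ∧ ◇(s ∨ ◇r)). Evaluate φ at each world:
  0 (successors {1, 2, 3, 4, 6}): φ is false.
  1 (successors {1, 2, 4, 5, 6}): φ is false.
  2 (successors {0, 2, 3, 4, 5}): φ is true.
  3 (successors {4, 5}): φ is false.
  4 (successors {1, 3, 4, 5, 6}): φ is false.
  5 (successors {0, 1, 3, 5}): φ is false.
  6 (successors {0, 2, 3, 4, 6}): φ is false.
For instance, at 1:
  At 1: s ∧ ◇(s ∨ ◇r) is true, so ¬(s ∧ ◇(s ∨ ◇r)) is false.
    At 1: s is true, ◇(s ∨ ◇r) is true, so s ∧ ◇(s ∨ ◇r) is true.
      At 1: ◇(s ∨ ◇r) requires s ∨ ◇r at some successor in {1, 2, 4, 5, 6}.
        s ∨ ◇r holds at 1, so ◇(s ∨ ◇r) is true at 1.
Satisfying worlds: {2}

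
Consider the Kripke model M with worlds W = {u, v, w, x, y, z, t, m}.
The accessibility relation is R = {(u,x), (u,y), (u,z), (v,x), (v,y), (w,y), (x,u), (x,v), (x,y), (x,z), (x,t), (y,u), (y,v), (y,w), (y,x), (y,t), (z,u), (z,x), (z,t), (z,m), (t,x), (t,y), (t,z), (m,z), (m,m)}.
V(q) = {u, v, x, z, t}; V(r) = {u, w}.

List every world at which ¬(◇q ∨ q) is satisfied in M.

Let φ = ¬(◇q ∨ q). Evaluate φ at each world:
  u (successors {x, y, z}): φ is false.
  v (successors {x, y}): φ is false.
  w (successors {y}): φ is true.
  x (successors {u, v, y, z, t}): φ is false.
  y (successors {u, v, w, x, t}): φ is false.
  z (successors {u, x, t, m}): φ is false.
  t (successors {x, y, z}): φ is false.
  m (successors {z, m}): φ is false.
For instance, at v:
  At v: ◇q ∨ q is true, so ¬(◇q ∨ q) is false.
    At v: ◇q is true, q is true, so ◇q ∨ q is true.
      At v: ◇q requires q at some successor in {x, y}.
        q holds at x, so ◇q is true at v.
Satisfying worlds: {w}

w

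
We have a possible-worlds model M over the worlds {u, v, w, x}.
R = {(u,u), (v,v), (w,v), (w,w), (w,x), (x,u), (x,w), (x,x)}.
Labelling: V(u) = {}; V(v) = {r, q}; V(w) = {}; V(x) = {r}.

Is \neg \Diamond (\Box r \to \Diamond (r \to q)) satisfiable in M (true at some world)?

No

Recall that \Box ψ holds at a world iff ψ holds at every accessible world, and \Diamond ψ holds iff ψ holds at some accessible world.
Let φ = \neg \Diamond (\Box r \to \Diamond (r \to q)). Evaluate φ at each world:
  u (successors {u}): φ is false.
  v (successors {v}): φ is false.
  w (successors {v, w, x}): φ is false.
  x (successors {u, w, x}): φ is false.
For instance, at v:
  At v: \Diamond (\Box r \to \Diamond (r \to q)) is true, so \neg \Diamond (\Box r \to \Diamond (r \to q)) is false.
    At v: \Diamond (\Box r \to \Diamond (r \to q)) requires \Box r \to \Diamond (r \to q) at some successor in {v}.
      \Box r \to \Diamond (r \to q) holds at v, so \Diamond (\Box r \to \Diamond (r \to q)) is true at v.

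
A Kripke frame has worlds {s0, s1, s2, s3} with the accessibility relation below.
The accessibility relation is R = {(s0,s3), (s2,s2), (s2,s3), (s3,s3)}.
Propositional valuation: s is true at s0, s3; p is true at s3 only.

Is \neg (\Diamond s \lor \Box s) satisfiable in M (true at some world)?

No

Let φ = \neg (\Diamond s \lor \Box s). Evaluate φ at each world:
  s0 (successors {s3}): φ is false.
  s1 (successors ∅): φ is false.
  s2 (successors {s2, s3}): φ is false.
  s3 (successors {s3}): φ is false.
For instance, at s3:
  At s3: \Diamond s \lor \Box s is true, so \neg (\Diamond s \lor \Box s) is false.
    At s3: \Diamond s is true, \Box s is true, so \Diamond s \lor \Box s is true.
      At s3: \Diamond s requires s at some successor in {s3}.
        s holds at s3, so \Diamond s is true at s3.
      At s3: \Box s requires s at every successor {s3}.
        At s3: s is true.
      So \Box s is true at s3.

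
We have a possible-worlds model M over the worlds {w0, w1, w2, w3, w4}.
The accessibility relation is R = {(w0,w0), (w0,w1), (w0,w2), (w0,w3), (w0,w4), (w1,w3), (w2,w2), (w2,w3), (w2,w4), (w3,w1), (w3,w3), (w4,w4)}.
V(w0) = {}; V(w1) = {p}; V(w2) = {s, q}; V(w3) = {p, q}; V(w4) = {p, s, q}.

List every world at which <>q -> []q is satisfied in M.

Let φ = <>q -> []q. Evaluate φ at each world:
  w0 (successors {w0, w1, w2, w3, w4}): φ is false.
  w1 (successors {w3}): φ is true.
  w2 (successors {w2, w3, w4}): φ is true.
  w3 (successors {w1, w3}): φ is false.
  w4 (successors {w4}): φ is true.
For instance, at w0:
  At w0: <>q is true, []q is false, so <>q -> []q is false.
    At w0: <>q requires q at some successor in {w0, w1, w2, w3, w4}.
      q holds at w2, so <>q is true at w0.
    At w0: []q requires q at every successor {w0, w1, w2, w3, w4}.
      q fails at w0, so []q is false at w0.
Satisfying worlds: {w1, w2, w4}

w1, w2, w4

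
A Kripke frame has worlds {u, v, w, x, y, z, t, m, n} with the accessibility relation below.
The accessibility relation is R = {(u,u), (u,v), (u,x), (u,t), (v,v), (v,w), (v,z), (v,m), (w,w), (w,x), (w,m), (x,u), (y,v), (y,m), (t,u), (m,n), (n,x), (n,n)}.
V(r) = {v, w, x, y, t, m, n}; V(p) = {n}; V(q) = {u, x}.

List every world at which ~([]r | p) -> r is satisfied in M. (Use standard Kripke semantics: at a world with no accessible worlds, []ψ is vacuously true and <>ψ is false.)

Recall that []ψ holds at a world iff ψ holds at every accessible world, and <>ψ holds iff ψ holds at some accessible world.
Let φ = ~([]r | p) -> r. Evaluate φ at each world:
  u (successors {u, v, x, t}): φ is false.
  v (successors {v, w, z, m}): φ is true.
  w (successors {w, x, m}): φ is true.
  x (successors {u}): φ is true.
  y (successors {v, m}): φ is true.
  z (successors ∅): φ is true.
  t (successors {u}): φ is true.
  m (successors {n}): φ is true.
  n (successors {x, n}): φ is true.
For instance, at v:
  At v: ~([]r | p) is true, r is true, so ~([]r | p) -> r is true.
    At v: []r | p is false, so ~([]r | p) is true.
      At v: []r is false, p is false, so []r | p is false.
Satisfying worlds: {v, w, x, y, z, t, m, n}

v, w, x, y, z, t, m, n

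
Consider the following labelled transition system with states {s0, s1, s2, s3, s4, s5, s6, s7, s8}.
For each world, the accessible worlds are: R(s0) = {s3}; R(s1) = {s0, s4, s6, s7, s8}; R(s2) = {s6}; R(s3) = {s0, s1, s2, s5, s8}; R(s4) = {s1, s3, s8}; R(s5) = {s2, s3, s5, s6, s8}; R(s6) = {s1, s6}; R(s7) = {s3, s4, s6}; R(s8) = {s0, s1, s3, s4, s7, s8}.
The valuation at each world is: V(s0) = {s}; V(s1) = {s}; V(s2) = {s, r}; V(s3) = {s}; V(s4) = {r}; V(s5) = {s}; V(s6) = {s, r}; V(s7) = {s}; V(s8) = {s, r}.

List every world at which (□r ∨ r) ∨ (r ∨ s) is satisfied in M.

Let φ = (□r ∨ r) ∨ (r ∨ s). Evaluate φ at each world:
  s0 (successors {s3}): φ is true.
  s1 (successors {s0, s4, s6, s7, s8}): φ is true.
  s2 (successors {s6}): φ is true.
  s3 (successors {s0, s1, s2, s5, s8}): φ is true.
  s4 (successors {s1, s3, s8}): φ is true.
  s5 (successors {s2, s3, s5, s6, s8}): φ is true.
  s6 (successors {s1, s6}): φ is true.
  s7 (successors {s3, s4, s6}): φ is true.
  s8 (successors {s0, s1, s3, s4, s7, s8}): φ is true.
For instance, at s7:
  At s7: □r ∨ r is false, r ∨ s is true, so (□r ∨ r) ∨ (r ∨ s) is true.
    At s7: □r is false, r is false, so □r ∨ r is false.
      At s7: □r requires r at every successor {s3, s4, s6}.
        r fails at s3, so □r is false at s7.
Satisfying worlds: {s0, s1, s2, s3, s4, s5, s6, s7, s8}

s0, s1, s2, s3, s4, s5, s6, s7, s8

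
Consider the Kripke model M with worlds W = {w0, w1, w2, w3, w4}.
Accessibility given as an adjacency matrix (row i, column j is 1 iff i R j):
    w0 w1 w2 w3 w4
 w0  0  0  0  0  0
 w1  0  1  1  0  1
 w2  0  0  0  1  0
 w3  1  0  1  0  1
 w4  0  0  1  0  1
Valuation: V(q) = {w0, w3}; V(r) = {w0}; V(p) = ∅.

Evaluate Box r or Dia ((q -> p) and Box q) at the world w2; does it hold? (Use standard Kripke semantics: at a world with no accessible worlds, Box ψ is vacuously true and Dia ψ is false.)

No

At w2: Box r is false, Dia ((q -> p) and Box q) is false, so Box r or Dia ((q -> p) and Box q) is false.
  At w2: Box r requires r at every successor {w3}.
    r fails at w3, so Box r is false at w2.
  At w2: Dia ((q -> p) and Box q) requires (q -> p) and Box q at some successor in {w3}.
    At w3: (q -> p) and Box q is false.
  So Dia ((q -> p) and Box q) is false at w2.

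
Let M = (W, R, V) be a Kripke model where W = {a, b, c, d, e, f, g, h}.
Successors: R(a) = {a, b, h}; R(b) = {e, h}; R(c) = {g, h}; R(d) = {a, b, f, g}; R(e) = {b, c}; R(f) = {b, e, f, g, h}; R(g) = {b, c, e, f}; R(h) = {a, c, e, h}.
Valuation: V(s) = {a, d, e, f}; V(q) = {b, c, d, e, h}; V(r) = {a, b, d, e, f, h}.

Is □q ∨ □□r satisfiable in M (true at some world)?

Yes

Let φ = □q ∨ □□r. Evaluate φ at each world:
  a (successors {a, b, h}): φ is false.
  b (successors {e, h}): φ is true.
  c (successors {g, h}): φ is false.
  d (successors {a, b, f, g}): φ is false.
  e (successors {b, c}): φ is true.
  f (successors {b, e, f, g, h}): φ is false.
  g (successors {b, c, e, f}): φ is false.
  h (successors {a, c, e, h}): φ is false.
Detail at b (witness):
  At b: □q is true, □□r is false, so □q ∨ □□r is true.
    At b: □q requires q at every successor {e, h}.
      At e: q is true.
      At h: q is true.
    So □q is true at b.
    At b: □□r requires □r at every successor {e, h}.
      □r fails at e, so □□r is false at b.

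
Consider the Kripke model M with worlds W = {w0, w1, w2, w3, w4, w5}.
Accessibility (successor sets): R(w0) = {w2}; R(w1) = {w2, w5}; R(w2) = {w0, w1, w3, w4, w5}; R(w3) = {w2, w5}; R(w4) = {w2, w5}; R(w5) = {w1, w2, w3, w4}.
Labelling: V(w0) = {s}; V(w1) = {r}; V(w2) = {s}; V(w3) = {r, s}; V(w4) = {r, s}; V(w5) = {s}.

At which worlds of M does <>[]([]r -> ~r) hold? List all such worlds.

Let φ = <>[]([]r -> ~r). Evaluate φ at each world:
  w0 (successors {w2}): φ is true.
  w1 (successors {w2, w5}): φ is true.
  w2 (successors {w0, w1, w3, w4, w5}): φ is true.
  w3 (successors {w2, w5}): φ is true.
  w4 (successors {w2, w5}): φ is true.
  w5 (successors {w1, w2, w3, w4}): φ is true.
For instance, at w5:
  At w5: <>[]([]r -> ~r) requires []([]r -> ~r) at some successor in {w1, w2, w3, w4}.
    []([]r -> ~r) holds at w1, so <>[]([]r -> ~r) is true at w5.
      At w1: []([]r -> ~r) requires []r -> ~r at every successor {w2, w5}.
        At w2: []r -> ~r is true.
        At w5: []r -> ~r is true.
      So []([]r -> ~r) is true at w1.
Satisfying worlds: {w0, w1, w2, w3, w4, w5}

w0, w1, w2, w3, w4, w5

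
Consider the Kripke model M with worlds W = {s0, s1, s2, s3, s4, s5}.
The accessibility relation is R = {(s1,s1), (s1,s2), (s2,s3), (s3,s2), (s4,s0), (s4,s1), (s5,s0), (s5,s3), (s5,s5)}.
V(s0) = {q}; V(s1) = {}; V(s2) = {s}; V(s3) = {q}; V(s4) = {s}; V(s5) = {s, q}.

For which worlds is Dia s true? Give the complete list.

Let φ = Dia s. Evaluate φ at each world:
  s0 (successors ∅): φ is false.
  s1 (successors {s1, s2}): φ is true.
  s2 (successors {s3}): φ is false.
  s3 (successors {s2}): φ is true.
  s4 (successors {s0, s1}): φ is false.
  s5 (successors {s0, s3, s5}): φ is true.
For instance, at s5:
  At s5: Dia s requires s at some successor in {s0, s3, s5}.
    s holds at s5, so Dia s is true at s5.
Satisfying worlds: {s1, s3, s5}

s1, s3, s5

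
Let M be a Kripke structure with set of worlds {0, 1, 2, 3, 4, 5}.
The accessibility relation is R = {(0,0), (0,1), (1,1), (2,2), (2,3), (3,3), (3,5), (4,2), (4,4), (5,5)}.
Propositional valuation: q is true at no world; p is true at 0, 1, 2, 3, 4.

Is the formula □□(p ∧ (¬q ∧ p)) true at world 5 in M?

No

At 5: □□(p ∧ (¬q ∧ p)) requires □(p ∧ (¬q ∧ p)) at every successor {5}.
  □(p ∧ (¬q ∧ p)) fails at 5, so □□(p ∧ (¬q ∧ p)) is false at 5.
    At 5: □(p ∧ (¬q ∧ p)) requires p ∧ (¬q ∧ p) at every successor {5}.
      p ∧ (¬q ∧ p) fails at 5, so □(p ∧ (¬q ∧ p)) is false at 5.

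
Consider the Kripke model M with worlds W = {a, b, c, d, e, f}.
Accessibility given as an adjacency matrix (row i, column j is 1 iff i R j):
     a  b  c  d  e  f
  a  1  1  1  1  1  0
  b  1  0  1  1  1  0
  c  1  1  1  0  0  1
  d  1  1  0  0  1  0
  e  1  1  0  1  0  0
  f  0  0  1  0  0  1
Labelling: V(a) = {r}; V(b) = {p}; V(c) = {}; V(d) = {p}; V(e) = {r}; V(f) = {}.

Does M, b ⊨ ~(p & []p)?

Recall that []ψ holds at a world iff ψ holds at every accessible world, and <>ψ holds iff ψ holds at some accessible world.
At b: p & []p is false, so ~(p & []p) is true.
  At b: p is true, []p is false, so p & []p is false.
    At b: []p requires p at every successor {a, c, d, e}.
      p fails at a, so []p is false at b.

Yes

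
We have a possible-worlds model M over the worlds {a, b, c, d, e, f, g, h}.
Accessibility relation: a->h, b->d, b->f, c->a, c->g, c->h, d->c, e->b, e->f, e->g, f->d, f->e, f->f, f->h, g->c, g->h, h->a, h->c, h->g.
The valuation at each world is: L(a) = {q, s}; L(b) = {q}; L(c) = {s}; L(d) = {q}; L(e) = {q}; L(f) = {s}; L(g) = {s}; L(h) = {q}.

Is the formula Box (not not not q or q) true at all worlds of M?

Yes

Let φ = Box (not not not q or q). Evaluate φ at each world:
  a (successors {h}): φ is true.
  b (successors {d, f}): φ is true.
  c (successors {a, g, h}): φ is true.
  d (successors {c}): φ is true.
  e (successors {b, f, g}): φ is true.
  f (successors {d, e, f, h}): φ is true.
  g (successors {c, h}): φ is true.
  h (successors {a, c, g}): φ is true.
For instance, at b:
  At b: Box (not not not q or q) requires not not not q or q at every successor {d, f}.
    At d: not not not q or q is true.
    At f: not not not q or q is true.
  So Box (not not not q or q) is true at b.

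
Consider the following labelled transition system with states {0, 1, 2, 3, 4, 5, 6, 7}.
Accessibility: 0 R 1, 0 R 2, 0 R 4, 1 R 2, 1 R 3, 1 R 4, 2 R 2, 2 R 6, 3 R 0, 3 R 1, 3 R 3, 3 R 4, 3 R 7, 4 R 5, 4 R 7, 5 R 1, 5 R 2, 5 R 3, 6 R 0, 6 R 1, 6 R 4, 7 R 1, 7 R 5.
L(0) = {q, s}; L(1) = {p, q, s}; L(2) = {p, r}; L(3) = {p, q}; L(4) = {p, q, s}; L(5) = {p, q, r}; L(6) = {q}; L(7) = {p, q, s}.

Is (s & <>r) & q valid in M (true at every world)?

Let φ = (s & <>r) & q. Evaluate φ at each world:
  0 (successors {1, 2, 4}): φ is true.
  1 (successors {2, 3, 4}): φ is true.
  2 (successors {2, 6}): φ is false.
  3 (successors {0, 1, 3, 4, 7}): φ is false.
  4 (successors {5, 7}): φ is true.
  5 (successors {1, 2, 3}): φ is false.
  6 (successors {0, 1, 4}): φ is false.
  7 (successors {1, 5}): φ is true.
Detail at 2 (counterexample):
  At 2: s & <>r is false, q is false, so (s & <>r) & q is false.
    At 2: s is false, <>r is true, so s & <>r is false.
      At 2: <>r requires r at some successor in {2, 6}.
        r holds at 2, so <>r is true at 2.

No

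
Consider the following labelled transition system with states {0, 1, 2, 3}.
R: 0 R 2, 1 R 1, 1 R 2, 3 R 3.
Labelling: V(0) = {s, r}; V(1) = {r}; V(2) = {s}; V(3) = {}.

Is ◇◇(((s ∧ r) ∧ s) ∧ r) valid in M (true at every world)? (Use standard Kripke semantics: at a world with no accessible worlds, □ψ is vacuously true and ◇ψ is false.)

No

Let φ = ◇◇(((s ∧ r) ∧ s) ∧ r). Evaluate φ at each world:
  0 (successors {2}): φ is false.
  1 (successors {1, 2}): φ is false.
  2 (successors ∅): φ is false.
  3 (successors {3}): φ is false.
Detail at 0 (counterexample):
  At 0: ◇◇(((s ∧ r) ∧ s) ∧ r) requires ◇(((s ∧ r) ∧ s) ∧ r) at some successor in {2}.
    At 2: ◇(((s ∧ r) ∧ s) ∧ r) is false.
  So ◇◇(((s ∧ r) ∧ s) ∧ r) is false at 0.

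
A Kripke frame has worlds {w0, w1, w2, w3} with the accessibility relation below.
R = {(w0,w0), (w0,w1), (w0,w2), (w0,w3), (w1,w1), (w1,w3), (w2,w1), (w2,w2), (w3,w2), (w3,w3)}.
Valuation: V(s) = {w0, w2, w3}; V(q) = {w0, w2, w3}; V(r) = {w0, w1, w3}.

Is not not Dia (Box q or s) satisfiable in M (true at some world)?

Let φ = not not Dia (Box q or s). Evaluate φ at each world:
  w0 (successors {w0, w1, w2, w3}): φ is true.
  w1 (successors {w1, w3}): φ is true.
  w2 (successors {w1, w2}): φ is true.
  w3 (successors {w2, w3}): φ is true.
Detail at w0 (witness):
  At w0: not Dia (Box q or s) is false, so not not Dia (Box q or s) is true.
    At w0: Dia (Box q or s) is true, so not Dia (Box q or s) is false.
      At w0: Dia (Box q or s) requires Box q or s at some successor in {w0, w1, w2, w3}.
        Box q or s holds at w0, so Dia (Box q or s) is true at w0.

Yes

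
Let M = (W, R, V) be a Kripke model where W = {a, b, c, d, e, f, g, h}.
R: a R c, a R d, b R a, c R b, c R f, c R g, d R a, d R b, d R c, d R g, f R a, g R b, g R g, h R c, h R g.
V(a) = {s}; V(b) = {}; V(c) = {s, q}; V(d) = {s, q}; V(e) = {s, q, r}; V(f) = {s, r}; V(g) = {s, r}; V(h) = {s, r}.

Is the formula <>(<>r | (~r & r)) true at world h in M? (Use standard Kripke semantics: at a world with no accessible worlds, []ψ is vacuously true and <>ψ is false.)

Yes

At h: <>(<>r | (~r & r)) requires <>r | (~r & r) at some successor in {c, g}.
  <>r | (~r & r) holds at c, so <>(<>r | (~r & r)) is true at h.
    At c: <>r is true, ~r & r is false, so <>r | (~r & r) is true.
      At c: <>r requires r at some successor in {b, f, g}.
        r holds at f, so <>r is true at c.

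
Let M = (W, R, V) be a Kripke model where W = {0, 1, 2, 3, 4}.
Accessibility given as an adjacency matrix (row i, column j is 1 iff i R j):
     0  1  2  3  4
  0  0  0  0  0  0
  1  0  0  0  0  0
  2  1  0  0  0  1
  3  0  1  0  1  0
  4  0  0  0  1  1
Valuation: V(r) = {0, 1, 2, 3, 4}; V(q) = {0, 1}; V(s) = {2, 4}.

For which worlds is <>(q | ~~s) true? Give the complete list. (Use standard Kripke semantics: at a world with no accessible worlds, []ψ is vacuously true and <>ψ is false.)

Let φ = <>(q | ~~s). Evaluate φ at each world:
  0 (successors ∅): φ is false.
  1 (successors ∅): φ is false.
  2 (successors {0, 4}): φ is true.
  3 (successors {1, 3}): φ is true.
  4 (successors {3, 4}): φ is true.
For instance, at 4:
  At 4: <>(q | ~~s) requires q | ~~s at some successor in {3, 4}.
    q | ~~s holds at 4, so <>(q | ~~s) is true at 4.
Satisfying worlds: {2, 3, 4}

2, 3, 4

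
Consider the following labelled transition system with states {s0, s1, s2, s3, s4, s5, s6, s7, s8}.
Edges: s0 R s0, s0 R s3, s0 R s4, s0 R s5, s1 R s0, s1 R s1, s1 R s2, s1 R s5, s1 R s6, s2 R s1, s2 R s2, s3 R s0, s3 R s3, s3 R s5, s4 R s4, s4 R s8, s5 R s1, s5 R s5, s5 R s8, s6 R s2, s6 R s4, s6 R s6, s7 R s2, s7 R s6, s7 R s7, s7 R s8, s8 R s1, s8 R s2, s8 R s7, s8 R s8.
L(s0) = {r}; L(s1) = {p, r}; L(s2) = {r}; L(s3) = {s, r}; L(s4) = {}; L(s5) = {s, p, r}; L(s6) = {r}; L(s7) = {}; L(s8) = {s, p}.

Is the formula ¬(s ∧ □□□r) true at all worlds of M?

Let φ = ¬(s ∧ □□□r). Evaluate φ at each world:
  s0 (successors {s0, s3, s4, s5}): φ is true.
  s1 (successors {s0, s1, s2, s5, s6}): φ is true.
  s2 (successors {s1, s2}): φ is true.
  s3 (successors {s0, s3, s5}): φ is true.
  s4 (successors {s4, s8}): φ is true.
  s5 (successors {s1, s5, s8}): φ is true.
  s6 (successors {s2, s4, s6}): φ is true.
  s7 (successors {s2, s6, s7, s8}): φ is true.
  s8 (successors {s1, s2, s7, s8}): φ is true.
For instance, at s1:
  At s1: s ∧ □□□r is false, so ¬(s ∧ □□□r) is true.
    At s1: s is false, □□□r is false, so s ∧ □□□r is false.
      At s1: □□□r requires □□r at every successor {s0, s1, s2, s5, s6}.
        □□r fails at s0, so □□□r is false at s1.

Yes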